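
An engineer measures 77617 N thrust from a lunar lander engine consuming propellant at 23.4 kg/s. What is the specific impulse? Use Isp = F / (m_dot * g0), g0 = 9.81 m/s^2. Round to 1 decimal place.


Step 1: m_dot * g0 = 23.4 * 9.81 = 229.55
Step 2: Isp = 77617 / 229.55 = 338.1 s

338.1


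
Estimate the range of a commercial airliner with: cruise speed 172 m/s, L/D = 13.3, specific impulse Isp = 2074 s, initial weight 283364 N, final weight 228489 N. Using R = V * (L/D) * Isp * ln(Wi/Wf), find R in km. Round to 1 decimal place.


Step 1: Coefficient = V * (L/D) * Isp = 172 * 13.3 * 2074 = 4744482.4 m
Step 2: Wi/Wf = 283364 / 228489 = 1.240165
Step 3: ln(1.240165) = 0.215244
Step 4: R = 4744482.4 * 0.215244 = 1021222.4 m = 1021.2 km

1021.2


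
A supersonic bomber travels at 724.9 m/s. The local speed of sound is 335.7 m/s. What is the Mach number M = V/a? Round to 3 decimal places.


Step 1: M = V / a = 724.9 / 335.7
Step 2: M = 2.159

2.159


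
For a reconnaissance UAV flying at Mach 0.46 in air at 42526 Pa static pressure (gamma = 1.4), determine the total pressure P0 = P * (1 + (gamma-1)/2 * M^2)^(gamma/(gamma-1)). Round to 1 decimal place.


Step 1: (gamma-1)/2 * M^2 = 0.2 * 0.2116 = 0.04232
Step 2: 1 + 0.04232 = 1.04232
Step 3: Exponent gamma/(gamma-1) = 3.5
Step 4: P0 = 42526 * 1.04232^3.5 = 49165.3 Pa

49165.3


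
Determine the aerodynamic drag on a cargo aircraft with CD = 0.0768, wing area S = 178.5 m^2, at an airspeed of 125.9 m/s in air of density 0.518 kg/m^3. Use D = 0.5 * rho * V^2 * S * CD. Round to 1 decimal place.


Step 1: Dynamic pressure q = 0.5 * 0.518 * 125.9^2 = 4105.3598 Pa
Step 2: Drag D = q * S * CD = 4105.3598 * 178.5 * 0.0768
Step 3: D = 56279.6 N

56279.6


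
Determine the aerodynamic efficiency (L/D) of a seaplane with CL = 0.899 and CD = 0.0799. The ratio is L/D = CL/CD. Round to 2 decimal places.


Step 1: L/D = CL / CD = 0.899 / 0.0799
Step 2: L/D = 11.25

11.25


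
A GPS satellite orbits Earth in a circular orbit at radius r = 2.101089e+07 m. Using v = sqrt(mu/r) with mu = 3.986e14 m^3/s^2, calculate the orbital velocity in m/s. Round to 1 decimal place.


Step 1: mu / r = 3.986e14 / 2.101089e+07 = 18971114.503
Step 2: v = sqrt(18971114.503) = 4355.6 m/s

4355.6


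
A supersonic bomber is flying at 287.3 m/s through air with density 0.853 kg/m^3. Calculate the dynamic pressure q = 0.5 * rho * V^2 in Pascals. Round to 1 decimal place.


Step 1: V^2 = 287.3^2 = 82541.29
Step 2: q = 0.5 * 0.853 * 82541.29
Step 3: q = 35203.9 Pa

35203.9


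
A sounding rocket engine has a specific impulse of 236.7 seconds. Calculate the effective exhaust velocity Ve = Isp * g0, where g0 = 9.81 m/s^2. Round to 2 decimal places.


Step 1: Ve = Isp * g0 = 236.7 * 9.81
Step 2: Ve = 2322.03 m/s

2322.03


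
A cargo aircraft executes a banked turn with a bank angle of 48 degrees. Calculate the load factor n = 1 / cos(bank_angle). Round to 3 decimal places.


Step 1: Convert 48 degrees to radians = 0.837758
Step 2: cos(48 deg) = 0.669131
Step 3: n = 1 / 0.669131 = 1.494

1.494


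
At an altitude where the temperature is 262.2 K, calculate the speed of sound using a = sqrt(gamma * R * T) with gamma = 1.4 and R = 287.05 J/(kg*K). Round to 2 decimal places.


Step 1: gamma * R * T = 1.4 * 287.05 * 262.2 = 105370.314
Step 2: a = sqrt(105370.314) = 324.61 m/s

324.61


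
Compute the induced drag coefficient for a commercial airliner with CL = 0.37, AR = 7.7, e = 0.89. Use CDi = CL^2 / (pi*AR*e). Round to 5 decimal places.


Step 1: CL^2 = 0.37^2 = 0.1369
Step 2: pi * AR * e = 3.14159 * 7.7 * 0.89 = 21.529334
Step 3: CDi = 0.1369 / 21.529334 = 0.00636

0.00636


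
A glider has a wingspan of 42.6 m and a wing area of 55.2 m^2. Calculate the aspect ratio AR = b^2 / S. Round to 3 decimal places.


Step 1: b^2 = 42.6^2 = 1814.76
Step 2: AR = 1814.76 / 55.2 = 32.876

32.876


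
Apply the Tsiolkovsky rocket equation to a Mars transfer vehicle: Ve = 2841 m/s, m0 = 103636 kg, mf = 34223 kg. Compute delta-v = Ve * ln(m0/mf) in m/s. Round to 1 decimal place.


Step 1: Mass ratio m0/mf = 103636 / 34223 = 3.028256
Step 2: ln(3.028256) = 1.107987
Step 3: delta-v = 2841 * 1.107987 = 3147.8 m/s

3147.8


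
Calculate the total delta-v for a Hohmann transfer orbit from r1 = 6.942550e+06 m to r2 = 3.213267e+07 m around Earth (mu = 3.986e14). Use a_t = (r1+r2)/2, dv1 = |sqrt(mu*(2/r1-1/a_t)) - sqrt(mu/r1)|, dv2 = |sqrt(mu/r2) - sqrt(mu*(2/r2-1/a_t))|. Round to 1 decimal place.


Step 1: Transfer semi-major axis a_t = (6.942550e+06 + 3.213267e+07) / 2 = 1.953761e+07 m
Step 2: v1 (circular at r1) = sqrt(mu/r1) = 7577.21 m/s
Step 3: v_t1 = sqrt(mu*(2/r1 - 1/a_t)) = 9717.33 m/s
Step 4: dv1 = |9717.33 - 7577.21| = 2140.12 m/s
Step 5: v2 (circular at r2) = 3522.05 m/s, v_t2 = 2099.52 m/s
Step 6: dv2 = |3522.05 - 2099.52| = 1422.53 m/s
Step 7: Total delta-v = 2140.12 + 1422.53 = 3562.7 m/s

3562.7


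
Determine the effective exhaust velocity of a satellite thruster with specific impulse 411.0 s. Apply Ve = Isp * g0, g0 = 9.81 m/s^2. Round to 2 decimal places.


Step 1: Ve = Isp * g0 = 411.0 * 9.81
Step 2: Ve = 4031.91 m/s

4031.91


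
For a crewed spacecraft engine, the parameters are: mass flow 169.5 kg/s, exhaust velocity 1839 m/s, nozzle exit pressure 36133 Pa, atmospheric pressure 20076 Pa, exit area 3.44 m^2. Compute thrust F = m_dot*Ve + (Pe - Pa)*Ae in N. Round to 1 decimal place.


Step 1: Momentum thrust = m_dot * Ve = 169.5 * 1839 = 311710.5 N
Step 2: Pressure thrust = (Pe - Pa) * Ae = (36133 - 20076) * 3.44 = 55236.08 N
Step 3: Total thrust F = 311710.5 + 55236.08 = 366946.6 N

366946.6


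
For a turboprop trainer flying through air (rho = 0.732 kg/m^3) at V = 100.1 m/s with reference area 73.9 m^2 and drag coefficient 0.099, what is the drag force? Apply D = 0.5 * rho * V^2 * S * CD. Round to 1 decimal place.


Step 1: Dynamic pressure q = 0.5 * 0.732 * 100.1^2 = 3667.3237 Pa
Step 2: Drag D = q * S * CD = 3667.3237 * 73.9 * 0.099
Step 3: D = 26830.5 N

26830.5


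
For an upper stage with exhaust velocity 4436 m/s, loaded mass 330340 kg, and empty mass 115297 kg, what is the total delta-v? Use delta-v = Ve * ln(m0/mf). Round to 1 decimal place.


Step 1: Mass ratio m0/mf = 330340 / 115297 = 2.865122
Step 2: ln(2.865122) = 1.052611
Step 3: delta-v = 4436 * 1.052611 = 4669.4 m/s

4669.4


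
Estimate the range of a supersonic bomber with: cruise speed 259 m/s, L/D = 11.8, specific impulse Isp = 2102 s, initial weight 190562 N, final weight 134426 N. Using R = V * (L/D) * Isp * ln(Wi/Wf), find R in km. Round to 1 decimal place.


Step 1: Coefficient = V * (L/D) * Isp = 259 * 11.8 * 2102 = 6424132.4 m
Step 2: Wi/Wf = 190562 / 134426 = 1.417598
Step 3: ln(1.417598) = 0.348964
Step 4: R = 6424132.4 * 0.348964 = 2241789.3 m = 2241.8 km

2241.8


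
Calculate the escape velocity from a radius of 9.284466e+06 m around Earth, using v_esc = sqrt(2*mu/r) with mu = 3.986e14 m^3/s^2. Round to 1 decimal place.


Step 1: 2*mu/r = 2 * 3.986e14 / 9.284466e+06 = 85863850.4358
Step 2: v_esc = sqrt(85863850.4358) = 9266.3 m/s

9266.3


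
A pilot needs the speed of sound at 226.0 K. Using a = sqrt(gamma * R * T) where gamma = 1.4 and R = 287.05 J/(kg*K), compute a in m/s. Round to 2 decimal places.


Step 1: gamma * R * T = 1.4 * 287.05 * 226.0 = 90822.62
Step 2: a = sqrt(90822.62) = 301.37 m/s

301.37


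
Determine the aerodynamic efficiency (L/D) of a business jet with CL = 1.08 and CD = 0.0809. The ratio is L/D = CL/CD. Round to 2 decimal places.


Step 1: L/D = CL / CD = 1.08 / 0.0809
Step 2: L/D = 13.35

13.35


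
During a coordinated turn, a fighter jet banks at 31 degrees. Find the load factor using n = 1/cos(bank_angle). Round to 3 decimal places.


Step 1: Convert 31 degrees to radians = 0.541052
Step 2: cos(31 deg) = 0.857167
Step 3: n = 1 / 0.857167 = 1.167

1.167


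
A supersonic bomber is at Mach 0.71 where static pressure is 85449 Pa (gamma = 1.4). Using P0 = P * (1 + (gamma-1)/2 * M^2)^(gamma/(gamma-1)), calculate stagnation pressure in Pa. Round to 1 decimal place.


Step 1: (gamma-1)/2 * M^2 = 0.2 * 0.5041 = 0.10082
Step 2: 1 + 0.10082 = 1.10082
Step 3: Exponent gamma/(gamma-1) = 3.5
Step 4: P0 = 85449 * 1.10082^3.5 = 119595.3 Pa

119595.3


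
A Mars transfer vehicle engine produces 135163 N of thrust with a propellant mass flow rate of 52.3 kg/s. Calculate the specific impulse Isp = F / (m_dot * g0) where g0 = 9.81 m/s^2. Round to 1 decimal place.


Step 1: m_dot * g0 = 52.3 * 9.81 = 513.06
Step 2: Isp = 135163 / 513.06 = 263.4 s

263.4


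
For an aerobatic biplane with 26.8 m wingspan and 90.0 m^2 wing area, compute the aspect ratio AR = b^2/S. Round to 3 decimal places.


Step 1: b^2 = 26.8^2 = 718.24
Step 2: AR = 718.24 / 90.0 = 7.980

7.980


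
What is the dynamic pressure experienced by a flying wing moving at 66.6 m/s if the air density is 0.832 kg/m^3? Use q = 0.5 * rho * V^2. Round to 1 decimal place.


Step 1: V^2 = 66.6^2 = 4435.56
Step 2: q = 0.5 * 0.832 * 4435.56
Step 3: q = 1845.2 Pa

1845.2


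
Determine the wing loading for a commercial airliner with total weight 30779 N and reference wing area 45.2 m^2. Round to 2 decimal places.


Step 1: Wing loading = W / S = 30779 / 45.2
Step 2: Wing loading = 680.95 N/m^2

680.95


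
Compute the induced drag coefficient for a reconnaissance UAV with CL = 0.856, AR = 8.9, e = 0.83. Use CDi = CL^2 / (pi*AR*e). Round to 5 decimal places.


Step 1: CL^2 = 0.856^2 = 0.732736
Step 2: pi * AR * e = 3.14159 * 8.9 * 0.83 = 23.206945
Step 3: CDi = 0.732736 / 23.206945 = 0.03157

0.03157


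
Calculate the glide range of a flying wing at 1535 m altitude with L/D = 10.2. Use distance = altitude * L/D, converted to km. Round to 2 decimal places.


Step 1: Glide distance = altitude * L/D = 1535 * 10.2 = 15657.0 m
Step 2: Convert to km: 15657.0 / 1000 = 15.66 km

15.66


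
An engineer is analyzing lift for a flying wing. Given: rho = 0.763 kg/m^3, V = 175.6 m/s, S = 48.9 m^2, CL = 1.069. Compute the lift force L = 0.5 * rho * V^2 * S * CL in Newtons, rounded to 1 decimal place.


Step 1: Calculate dynamic pressure q = 0.5 * 0.763 * 175.6^2 = 0.5 * 0.763 * 30835.36 = 11763.6898 Pa
Step 2: Multiply by wing area and lift coefficient: L = 11763.6898 * 48.9 * 1.069
Step 3: L = 575244.4332 * 1.069 = 614936.3 N

614936.3


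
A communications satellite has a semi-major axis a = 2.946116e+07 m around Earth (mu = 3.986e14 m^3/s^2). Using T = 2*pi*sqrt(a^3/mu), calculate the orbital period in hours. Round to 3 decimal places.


Step 1: a^3 / mu = 2.557111e+22 / 3.986e14 = 6.415230e+07
Step 2: sqrt(6.415230e+07) = 8009.5131 s
Step 3: T = 2*pi * 8009.5131 = 50325.26 s
Step 4: T in hours = 50325.26 / 3600 = 13.979 hours

13.979


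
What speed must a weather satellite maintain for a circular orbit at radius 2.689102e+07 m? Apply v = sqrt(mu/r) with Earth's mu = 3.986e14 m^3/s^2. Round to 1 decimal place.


Step 1: mu / r = 3.986e14 / 2.689102e+07 = 14822792.144
Step 2: v = sqrt(14822792.144) = 3850.0 m/s

3850.0


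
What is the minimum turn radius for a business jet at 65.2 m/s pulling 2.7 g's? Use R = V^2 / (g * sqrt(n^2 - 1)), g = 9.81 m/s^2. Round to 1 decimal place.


Step 1: V^2 = 65.2^2 = 4251.04
Step 2: n^2 - 1 = 2.7^2 - 1 = 6.29
Step 3: sqrt(6.29) = 2.507987
Step 4: R = 4251.04 / (9.81 * 2.507987) = 172.8 m

172.8


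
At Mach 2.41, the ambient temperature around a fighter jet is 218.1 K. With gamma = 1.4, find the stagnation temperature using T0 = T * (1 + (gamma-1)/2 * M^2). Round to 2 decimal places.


Step 1: (gamma-1)/2 = 0.2
Step 2: M^2 = 5.8081
Step 3: 1 + 0.2 * 5.8081 = 2.16162
Step 4: T0 = 218.1 * 2.16162 = 471.45 K

471.45


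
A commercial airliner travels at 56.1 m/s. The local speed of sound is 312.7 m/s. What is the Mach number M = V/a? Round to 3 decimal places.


Step 1: M = V / a = 56.1 / 312.7
Step 2: M = 0.179

0.179


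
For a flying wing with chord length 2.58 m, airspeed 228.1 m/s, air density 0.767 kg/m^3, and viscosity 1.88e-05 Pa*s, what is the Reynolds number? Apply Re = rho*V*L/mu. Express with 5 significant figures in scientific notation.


Step 1: Numerator = rho * V * L = 0.767 * 228.1 * 2.58 = 451.377966
Step 2: Re = 451.377966 / 1.88e-05
Step 3: Re = 2.4009e+07

2.4009e+07


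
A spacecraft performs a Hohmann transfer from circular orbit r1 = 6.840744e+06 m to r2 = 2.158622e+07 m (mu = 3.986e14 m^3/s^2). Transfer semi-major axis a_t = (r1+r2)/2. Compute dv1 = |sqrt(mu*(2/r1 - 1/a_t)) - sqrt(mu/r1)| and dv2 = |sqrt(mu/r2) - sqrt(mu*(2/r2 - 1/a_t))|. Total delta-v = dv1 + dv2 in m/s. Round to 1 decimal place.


Step 1: Transfer semi-major axis a_t = (6.840744e+06 + 2.158622e+07) / 2 = 1.421348e+07 m
Step 2: v1 (circular at r1) = sqrt(mu/r1) = 7633.38 m/s
Step 3: v_t1 = sqrt(mu*(2/r1 - 1/a_t)) = 9407.08 m/s
Step 4: dv1 = |9407.08 - 7633.38| = 1773.7 m/s
Step 5: v2 (circular at r2) = 4297.15 m/s, v_t2 = 2981.14 m/s
Step 6: dv2 = |4297.15 - 2981.14| = 1316.01 m/s
Step 7: Total delta-v = 1773.7 + 1316.01 = 3089.7 m/s

3089.7


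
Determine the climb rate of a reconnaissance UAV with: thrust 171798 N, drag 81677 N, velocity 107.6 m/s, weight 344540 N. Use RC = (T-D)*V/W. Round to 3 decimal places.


Step 1: Excess thrust = T - D = 171798 - 81677 = 90121 N
Step 2: Excess power = 90121 * 107.6 = 9697019.6 W
Step 3: RC = 9697019.6 / 344540 = 28.145 m/s

28.145


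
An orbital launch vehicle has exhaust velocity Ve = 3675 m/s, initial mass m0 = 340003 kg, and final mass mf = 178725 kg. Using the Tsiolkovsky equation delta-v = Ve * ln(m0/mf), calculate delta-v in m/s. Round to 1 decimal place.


Step 1: Mass ratio m0/mf = 340003 / 178725 = 1.902381
Step 2: ln(1.902381) = 0.643106
Step 3: delta-v = 3675 * 0.643106 = 2363.4 m/s

2363.4


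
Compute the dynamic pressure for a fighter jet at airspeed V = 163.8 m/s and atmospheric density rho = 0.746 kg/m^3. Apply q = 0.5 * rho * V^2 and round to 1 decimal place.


Step 1: V^2 = 163.8^2 = 26830.44
Step 2: q = 0.5 * 0.746 * 26830.44
Step 3: q = 10007.8 Pa

10007.8


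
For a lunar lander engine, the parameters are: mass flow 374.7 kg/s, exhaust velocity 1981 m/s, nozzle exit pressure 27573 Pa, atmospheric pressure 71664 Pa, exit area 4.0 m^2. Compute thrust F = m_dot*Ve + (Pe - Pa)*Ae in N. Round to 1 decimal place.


Step 1: Momentum thrust = m_dot * Ve = 374.7 * 1981 = 742280.7 N
Step 2: Pressure thrust = (Pe - Pa) * Ae = (27573 - 71664) * 4.0 = -176364.0 N
Step 3: Total thrust F = 742280.7 + -176364.0 = 565916.7 N

565916.7


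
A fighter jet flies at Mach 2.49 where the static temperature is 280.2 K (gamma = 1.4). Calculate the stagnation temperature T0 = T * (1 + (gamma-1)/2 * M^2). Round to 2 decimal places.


Step 1: (gamma-1)/2 = 0.2
Step 2: M^2 = 6.2001
Step 3: 1 + 0.2 * 6.2001 = 2.24002
Step 4: T0 = 280.2 * 2.24002 = 627.65 K

627.65


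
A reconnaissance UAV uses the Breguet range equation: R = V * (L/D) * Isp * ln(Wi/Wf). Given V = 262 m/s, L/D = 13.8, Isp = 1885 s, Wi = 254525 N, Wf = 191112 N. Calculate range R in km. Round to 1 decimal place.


Step 1: Coefficient = V * (L/D) * Isp = 262 * 13.8 * 1885 = 6815406.0 m
Step 2: Wi/Wf = 254525 / 191112 = 1.331811
Step 3: ln(1.331811) = 0.286539
Step 4: R = 6815406.0 * 0.286539 = 1952882.5 m = 1952.9 km

1952.9


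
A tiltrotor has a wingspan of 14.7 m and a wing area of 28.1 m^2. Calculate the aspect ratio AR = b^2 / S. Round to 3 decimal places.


Step 1: b^2 = 14.7^2 = 216.09
Step 2: AR = 216.09 / 28.1 = 7.690

7.690


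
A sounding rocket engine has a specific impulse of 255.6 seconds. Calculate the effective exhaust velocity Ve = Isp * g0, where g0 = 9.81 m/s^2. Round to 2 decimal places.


Step 1: Ve = Isp * g0 = 255.6 * 9.81
Step 2: Ve = 2507.44 m/s

2507.44


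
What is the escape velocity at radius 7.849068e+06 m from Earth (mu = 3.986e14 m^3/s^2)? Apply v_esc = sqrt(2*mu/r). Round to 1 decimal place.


Step 1: 2*mu/r = 2 * 3.986e14 / 7.849068e+06 = 101566198.6875
Step 2: v_esc = sqrt(101566198.6875) = 10078.0 m/s

10078.0


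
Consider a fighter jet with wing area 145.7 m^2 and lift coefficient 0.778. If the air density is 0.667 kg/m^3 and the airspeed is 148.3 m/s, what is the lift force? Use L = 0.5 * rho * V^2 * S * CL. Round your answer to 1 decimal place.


Step 1: Calculate dynamic pressure q = 0.5 * 0.667 * 148.3^2 = 0.5 * 0.667 * 21992.89 = 7334.6288 Pa
Step 2: Multiply by wing area and lift coefficient: L = 7334.6288 * 145.7 * 0.778
Step 3: L = 1068655.4183 * 0.778 = 831413.9 N

831413.9


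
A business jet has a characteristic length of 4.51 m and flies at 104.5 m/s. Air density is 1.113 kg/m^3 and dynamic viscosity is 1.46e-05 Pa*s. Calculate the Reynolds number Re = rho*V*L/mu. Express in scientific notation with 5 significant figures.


Step 1: Numerator = rho * V * L = 1.113 * 104.5 * 4.51 = 524.551335
Step 2: Re = 524.551335 / 1.46e-05
Step 3: Re = 3.5928e+07

3.5928e+07


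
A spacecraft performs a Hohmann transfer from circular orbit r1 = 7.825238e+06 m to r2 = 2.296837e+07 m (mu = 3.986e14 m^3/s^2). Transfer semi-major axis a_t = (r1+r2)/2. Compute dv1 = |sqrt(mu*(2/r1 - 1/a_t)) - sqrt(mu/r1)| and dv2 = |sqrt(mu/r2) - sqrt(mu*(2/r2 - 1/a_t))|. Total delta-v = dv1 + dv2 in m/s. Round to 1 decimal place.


Step 1: Transfer semi-major axis a_t = (7.825238e+06 + 2.296837e+07) / 2 = 1.539680e+07 m
Step 2: v1 (circular at r1) = sqrt(mu/r1) = 7137.07 m/s
Step 3: v_t1 = sqrt(mu*(2/r1 - 1/a_t)) = 8717.05 m/s
Step 4: dv1 = |8717.05 - 7137.07| = 1579.98 m/s
Step 5: v2 (circular at r2) = 4165.85 m/s, v_t2 = 2969.87 m/s
Step 6: dv2 = |4165.85 - 2969.87| = 1195.98 m/s
Step 7: Total delta-v = 1579.98 + 1195.98 = 2776.0 m/s

2776.0


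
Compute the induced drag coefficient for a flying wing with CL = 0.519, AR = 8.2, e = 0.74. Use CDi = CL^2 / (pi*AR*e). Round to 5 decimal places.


Step 1: CL^2 = 0.519^2 = 0.269361
Step 2: pi * AR * e = 3.14159 * 8.2 * 0.74 = 19.063184
Step 3: CDi = 0.269361 / 19.063184 = 0.01413

0.01413


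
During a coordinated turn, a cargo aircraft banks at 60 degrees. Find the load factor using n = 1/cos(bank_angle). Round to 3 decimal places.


Step 1: Convert 60 degrees to radians = 1.047198
Step 2: cos(60 deg) = 0.5
Step 3: n = 1 / 0.5 = 2.000

2.000


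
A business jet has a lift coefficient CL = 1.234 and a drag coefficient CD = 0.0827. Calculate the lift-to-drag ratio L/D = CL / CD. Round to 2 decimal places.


Step 1: L/D = CL / CD = 1.234 / 0.0827
Step 2: L/D = 14.92

14.92


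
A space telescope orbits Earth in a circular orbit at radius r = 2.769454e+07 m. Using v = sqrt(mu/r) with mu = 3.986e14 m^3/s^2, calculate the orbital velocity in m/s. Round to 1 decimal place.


Step 1: mu / r = 3.986e14 / 2.769454e+07 = 14392728.675
Step 2: v = sqrt(14392728.675) = 3793.8 m/s

3793.8


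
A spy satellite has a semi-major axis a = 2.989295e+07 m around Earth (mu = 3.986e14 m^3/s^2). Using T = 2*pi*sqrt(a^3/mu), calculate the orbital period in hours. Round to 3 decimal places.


Step 1: a^3 / mu = 2.671200e+22 / 3.986e14 = 6.701454e+07
Step 2: sqrt(6.701454e+07) = 8186.2408 s
Step 3: T = 2*pi * 8186.2408 = 51435.67 s
Step 4: T in hours = 51435.67 / 3600 = 14.288 hours

14.288


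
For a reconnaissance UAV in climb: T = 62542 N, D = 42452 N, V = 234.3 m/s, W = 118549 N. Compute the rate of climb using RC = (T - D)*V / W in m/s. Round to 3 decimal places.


Step 1: Excess thrust = T - D = 62542 - 42452 = 20090 N
Step 2: Excess power = 20090 * 234.3 = 4707087.0 W
Step 3: RC = 4707087.0 / 118549 = 39.706 m/s

39.706


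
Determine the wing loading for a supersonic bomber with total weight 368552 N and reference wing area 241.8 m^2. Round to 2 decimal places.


Step 1: Wing loading = W / S = 368552 / 241.8
Step 2: Wing loading = 1524.20 N/m^2

1524.20


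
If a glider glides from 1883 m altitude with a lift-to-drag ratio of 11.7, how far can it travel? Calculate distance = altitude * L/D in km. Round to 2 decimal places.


Step 1: Glide distance = altitude * L/D = 1883 * 11.7 = 22031.1 m
Step 2: Convert to km: 22031.1 / 1000 = 22.03 km

22.03


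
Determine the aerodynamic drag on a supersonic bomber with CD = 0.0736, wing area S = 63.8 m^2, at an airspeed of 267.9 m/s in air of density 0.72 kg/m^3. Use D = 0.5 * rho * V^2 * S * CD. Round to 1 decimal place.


Step 1: Dynamic pressure q = 0.5 * 0.72 * 267.9^2 = 25837.3476 Pa
Step 2: Drag D = q * S * CD = 25837.3476 * 63.8 * 0.0736
Step 3: D = 121323.9 N

121323.9


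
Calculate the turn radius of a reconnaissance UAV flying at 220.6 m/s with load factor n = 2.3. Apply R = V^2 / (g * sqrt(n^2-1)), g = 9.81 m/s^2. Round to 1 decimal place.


Step 1: V^2 = 220.6^2 = 48664.36
Step 2: n^2 - 1 = 2.3^2 - 1 = 4.29
Step 3: sqrt(4.29) = 2.071232
Step 4: R = 48664.36 / (9.81 * 2.071232) = 2395.0 m

2395.0


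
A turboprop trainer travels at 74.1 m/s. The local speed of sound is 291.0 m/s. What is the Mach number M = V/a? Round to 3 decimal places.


Step 1: M = V / a = 74.1 / 291.0
Step 2: M = 0.255

0.255


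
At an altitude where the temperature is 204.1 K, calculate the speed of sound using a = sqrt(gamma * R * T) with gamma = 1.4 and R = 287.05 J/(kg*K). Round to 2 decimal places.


Step 1: gamma * R * T = 1.4 * 287.05 * 204.1 = 82021.667
Step 2: a = sqrt(82021.667) = 286.39 m/s

286.39


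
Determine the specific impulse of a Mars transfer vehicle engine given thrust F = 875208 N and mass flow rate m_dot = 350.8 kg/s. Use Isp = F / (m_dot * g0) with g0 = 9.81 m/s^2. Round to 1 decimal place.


Step 1: m_dot * g0 = 350.8 * 9.81 = 3441.35
Step 2: Isp = 875208 / 3441.35 = 254.3 s

254.3


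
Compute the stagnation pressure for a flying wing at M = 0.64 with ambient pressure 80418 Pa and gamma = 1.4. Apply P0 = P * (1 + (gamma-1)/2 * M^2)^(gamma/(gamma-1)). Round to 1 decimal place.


Step 1: (gamma-1)/2 * M^2 = 0.2 * 0.4096 = 0.08192
Step 2: 1 + 0.08192 = 1.08192
Step 3: Exponent gamma/(gamma-1) = 3.5
Step 4: P0 = 80418 * 1.08192^3.5 = 105934.2 Pa

105934.2


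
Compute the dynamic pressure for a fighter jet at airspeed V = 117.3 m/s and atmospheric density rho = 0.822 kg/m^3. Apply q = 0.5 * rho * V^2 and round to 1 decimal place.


Step 1: V^2 = 117.3^2 = 13759.29
Step 2: q = 0.5 * 0.822 * 13759.29
Step 3: q = 5655.1 Pa

5655.1


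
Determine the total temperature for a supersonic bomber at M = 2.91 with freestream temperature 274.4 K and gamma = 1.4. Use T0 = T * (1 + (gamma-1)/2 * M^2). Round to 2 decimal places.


Step 1: (gamma-1)/2 = 0.2
Step 2: M^2 = 8.4681
Step 3: 1 + 0.2 * 8.4681 = 2.69362
Step 4: T0 = 274.4 * 2.69362 = 739.13 K

739.13


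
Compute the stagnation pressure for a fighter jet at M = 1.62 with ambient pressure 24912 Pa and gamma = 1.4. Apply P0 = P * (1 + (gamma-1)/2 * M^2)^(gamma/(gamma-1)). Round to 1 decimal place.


Step 1: (gamma-1)/2 * M^2 = 0.2 * 2.6244 = 0.52488
Step 2: 1 + 0.52488 = 1.52488
Step 3: Exponent gamma/(gamma-1) = 3.5
Step 4: P0 = 24912 * 1.52488^3.5 = 109077.1 Pa

109077.1


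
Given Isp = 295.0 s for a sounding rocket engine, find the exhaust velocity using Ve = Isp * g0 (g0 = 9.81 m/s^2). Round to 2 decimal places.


Step 1: Ve = Isp * g0 = 295.0 * 9.81
Step 2: Ve = 2893.95 m/s

2893.95


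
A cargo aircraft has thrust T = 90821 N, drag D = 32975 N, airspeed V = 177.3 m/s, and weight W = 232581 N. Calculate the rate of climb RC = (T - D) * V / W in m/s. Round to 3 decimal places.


Step 1: Excess thrust = T - D = 90821 - 32975 = 57846 N
Step 2: Excess power = 57846 * 177.3 = 10256095.8 W
Step 3: RC = 10256095.8 / 232581 = 44.097 m/s

44.097


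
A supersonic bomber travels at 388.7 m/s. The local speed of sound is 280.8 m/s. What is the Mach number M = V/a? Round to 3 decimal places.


Step 1: M = V / a = 388.7 / 280.8
Step 2: M = 1.384

1.384


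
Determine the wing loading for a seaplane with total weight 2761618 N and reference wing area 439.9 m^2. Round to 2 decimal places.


Step 1: Wing loading = W / S = 2761618 / 439.9
Step 2: Wing loading = 6277.83 N/m^2

6277.83


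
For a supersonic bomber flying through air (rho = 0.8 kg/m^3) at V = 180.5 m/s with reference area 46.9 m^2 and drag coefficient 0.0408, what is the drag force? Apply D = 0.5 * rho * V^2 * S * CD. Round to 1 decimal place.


Step 1: Dynamic pressure q = 0.5 * 0.8 * 180.5^2 = 13032.1 Pa
Step 2: Drag D = q * S * CD = 13032.1 * 46.9 * 0.0408
Step 3: D = 24937.2 N

24937.2


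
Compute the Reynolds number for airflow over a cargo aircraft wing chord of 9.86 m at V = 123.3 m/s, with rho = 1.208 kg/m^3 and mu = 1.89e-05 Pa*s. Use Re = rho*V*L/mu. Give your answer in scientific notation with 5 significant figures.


Step 1: Numerator = rho * V * L = 1.208 * 123.3 * 9.86 = 1468.611504
Step 2: Re = 1468.611504 / 1.89e-05
Step 3: Re = 7.7704e+07

7.7704e+07


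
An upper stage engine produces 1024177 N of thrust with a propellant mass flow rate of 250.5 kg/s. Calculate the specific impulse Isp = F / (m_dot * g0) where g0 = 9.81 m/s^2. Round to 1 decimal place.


Step 1: m_dot * g0 = 250.5 * 9.81 = 2457.41
Step 2: Isp = 1024177 / 2457.41 = 416.8 s

416.8


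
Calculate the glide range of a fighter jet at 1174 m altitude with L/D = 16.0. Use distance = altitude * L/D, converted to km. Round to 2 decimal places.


Step 1: Glide distance = altitude * L/D = 1174 * 16.0 = 18784.0 m
Step 2: Convert to km: 18784.0 / 1000 = 18.78 km

18.78


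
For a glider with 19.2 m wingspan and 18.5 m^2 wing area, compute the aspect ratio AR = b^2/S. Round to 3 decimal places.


Step 1: b^2 = 19.2^2 = 368.64
Step 2: AR = 368.64 / 18.5 = 19.926

19.926


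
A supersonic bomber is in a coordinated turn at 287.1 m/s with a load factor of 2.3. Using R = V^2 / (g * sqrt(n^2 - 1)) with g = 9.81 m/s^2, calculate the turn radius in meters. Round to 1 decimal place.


Step 1: V^2 = 287.1^2 = 82426.41
Step 2: n^2 - 1 = 2.3^2 - 1 = 4.29
Step 3: sqrt(4.29) = 2.071232
Step 4: R = 82426.41 / (9.81 * 2.071232) = 4056.7 m

4056.7


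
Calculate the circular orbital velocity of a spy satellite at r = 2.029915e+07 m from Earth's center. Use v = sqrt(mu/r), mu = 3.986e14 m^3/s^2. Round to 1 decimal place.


Step 1: mu / r = 3.986e14 / 2.029915e+07 = 19636290.1895
Step 2: v = sqrt(19636290.1895) = 4431.3 m/s

4431.3


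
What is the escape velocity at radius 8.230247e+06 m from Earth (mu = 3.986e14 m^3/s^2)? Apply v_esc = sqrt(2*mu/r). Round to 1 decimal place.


Step 1: 2*mu/r = 2 * 3.986e14 / 8.230247e+06 = 96862220.5385
Step 2: v_esc = sqrt(96862220.5385) = 9841.9 m/s

9841.9


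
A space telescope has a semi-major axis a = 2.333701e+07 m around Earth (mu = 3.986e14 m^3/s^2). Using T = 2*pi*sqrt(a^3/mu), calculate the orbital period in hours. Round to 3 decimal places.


Step 1: a^3 / mu = 1.270971e+22 / 3.986e14 = 3.188588e+07
Step 2: sqrt(3.188588e+07) = 5646.7579 s
Step 3: T = 2*pi * 5646.7579 = 35479.63 s
Step 4: T in hours = 35479.63 / 3600 = 9.855 hours

9.855


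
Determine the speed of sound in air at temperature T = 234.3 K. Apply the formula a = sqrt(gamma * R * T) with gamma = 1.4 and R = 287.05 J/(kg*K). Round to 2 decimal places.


Step 1: gamma * R * T = 1.4 * 287.05 * 234.3 = 94158.141
Step 2: a = sqrt(94158.141) = 306.85 m/s

306.85


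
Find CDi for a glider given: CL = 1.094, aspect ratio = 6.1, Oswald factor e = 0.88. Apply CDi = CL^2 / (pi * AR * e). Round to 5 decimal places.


Step 1: CL^2 = 1.094^2 = 1.196836
Step 2: pi * AR * e = 3.14159 * 6.1 * 0.88 = 16.864069
Step 3: CDi = 1.196836 / 16.864069 = 0.07097

0.07097


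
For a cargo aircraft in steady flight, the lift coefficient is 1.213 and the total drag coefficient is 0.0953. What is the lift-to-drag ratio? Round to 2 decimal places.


Step 1: L/D = CL / CD = 1.213 / 0.0953
Step 2: L/D = 12.73

12.73


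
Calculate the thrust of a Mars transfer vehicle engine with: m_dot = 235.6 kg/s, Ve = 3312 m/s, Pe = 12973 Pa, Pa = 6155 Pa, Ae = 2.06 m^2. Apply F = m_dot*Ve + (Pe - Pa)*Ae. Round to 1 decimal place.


Step 1: Momentum thrust = m_dot * Ve = 235.6 * 3312 = 780307.2 N
Step 2: Pressure thrust = (Pe - Pa) * Ae = (12973 - 6155) * 2.06 = 14045.08 N
Step 3: Total thrust F = 780307.2 + 14045.08 = 794352.3 N

794352.3


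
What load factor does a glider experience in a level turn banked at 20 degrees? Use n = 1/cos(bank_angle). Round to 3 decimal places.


Step 1: Convert 20 degrees to radians = 0.349066
Step 2: cos(20 deg) = 0.939693
Step 3: n = 1 / 0.939693 = 1.064

1.064


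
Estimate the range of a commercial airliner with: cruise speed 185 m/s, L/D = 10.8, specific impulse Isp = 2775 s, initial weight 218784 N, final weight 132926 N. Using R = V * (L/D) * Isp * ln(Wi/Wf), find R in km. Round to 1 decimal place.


Step 1: Coefficient = V * (L/D) * Isp = 185 * 10.8 * 2775 = 5544450.0 m
Step 2: Wi/Wf = 218784 / 132926 = 1.645908
Step 3: ln(1.645908) = 0.498292
Step 4: R = 5544450.0 * 0.498292 = 2762757.1 m = 2762.8 km

2762.8


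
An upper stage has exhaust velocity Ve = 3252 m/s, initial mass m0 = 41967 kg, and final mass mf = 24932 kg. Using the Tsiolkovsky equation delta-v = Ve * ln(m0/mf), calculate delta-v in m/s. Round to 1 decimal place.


Step 1: Mass ratio m0/mf = 41967 / 24932 = 1.683258
Step 2: ln(1.683258) = 0.520731
Step 3: delta-v = 3252 * 0.520731 = 1693.4 m/s

1693.4


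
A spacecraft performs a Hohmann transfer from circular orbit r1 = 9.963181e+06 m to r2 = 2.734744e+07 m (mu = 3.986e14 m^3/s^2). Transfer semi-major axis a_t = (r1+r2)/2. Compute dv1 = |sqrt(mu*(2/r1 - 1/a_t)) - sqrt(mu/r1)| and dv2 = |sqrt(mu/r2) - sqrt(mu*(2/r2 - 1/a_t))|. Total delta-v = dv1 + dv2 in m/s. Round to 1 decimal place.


Step 1: Transfer semi-major axis a_t = (9.963181e+06 + 2.734744e+07) / 2 = 1.865531e+07 m
Step 2: v1 (circular at r1) = sqrt(mu/r1) = 6325.13 m/s
Step 3: v_t1 = sqrt(mu*(2/r1 - 1/a_t)) = 7658.2 m/s
Step 4: dv1 = |7658.2 - 6325.13| = 1333.07 m/s
Step 5: v2 (circular at r2) = 3817.77 m/s, v_t2 = 2790.02 m/s
Step 6: dv2 = |3817.77 - 2790.02| = 1027.75 m/s
Step 7: Total delta-v = 1333.07 + 1027.75 = 2360.8 m/s

2360.8


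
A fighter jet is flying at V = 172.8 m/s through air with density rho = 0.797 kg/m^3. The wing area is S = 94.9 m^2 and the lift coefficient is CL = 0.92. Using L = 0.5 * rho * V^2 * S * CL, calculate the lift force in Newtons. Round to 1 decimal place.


Step 1: Calculate dynamic pressure q = 0.5 * 0.797 * 172.8^2 = 0.5 * 0.797 * 29859.84 = 11899.1462 Pa
Step 2: Multiply by wing area and lift coefficient: L = 11899.1462 * 94.9 * 0.92
Step 3: L = 1129228.9782 * 0.92 = 1038890.7 N

1038890.7


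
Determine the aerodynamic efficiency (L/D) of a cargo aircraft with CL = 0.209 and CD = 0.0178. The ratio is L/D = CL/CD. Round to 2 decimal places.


Step 1: L/D = CL / CD = 0.209 / 0.0178
Step 2: L/D = 11.74

11.74


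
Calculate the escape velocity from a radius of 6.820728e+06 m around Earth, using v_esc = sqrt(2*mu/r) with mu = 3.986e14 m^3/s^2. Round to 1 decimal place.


Step 1: 2*mu/r = 2 * 3.986e14 / 6.820728e+06 = 116879019.3657
Step 2: v_esc = sqrt(116879019.3657) = 10811.1 m/s

10811.1


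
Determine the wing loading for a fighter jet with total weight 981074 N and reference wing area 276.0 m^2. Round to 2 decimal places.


Step 1: Wing loading = W / S = 981074 / 276.0
Step 2: Wing loading = 3554.62 N/m^2

3554.62


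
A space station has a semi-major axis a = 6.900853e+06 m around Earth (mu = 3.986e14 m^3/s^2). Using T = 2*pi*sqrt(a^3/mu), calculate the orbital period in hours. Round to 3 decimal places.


Step 1: a^3 / mu = 3.286308e+20 / 3.986e14 = 8.244627e+05
Step 2: sqrt(8.244627e+05) = 907.9993 s
Step 3: T = 2*pi * 907.9993 = 5705.13 s
Step 4: T in hours = 5705.13 / 3600 = 1.585 hours

1.585


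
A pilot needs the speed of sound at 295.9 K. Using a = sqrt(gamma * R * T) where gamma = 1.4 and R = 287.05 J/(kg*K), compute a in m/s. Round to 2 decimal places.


Step 1: gamma * R * T = 1.4 * 287.05 * 295.9 = 118913.333
Step 2: a = sqrt(118913.333) = 344.84 m/s

344.84


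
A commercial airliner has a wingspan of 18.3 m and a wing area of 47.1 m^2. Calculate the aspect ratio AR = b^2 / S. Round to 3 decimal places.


Step 1: b^2 = 18.3^2 = 334.89
Step 2: AR = 334.89 / 47.1 = 7.110

7.110


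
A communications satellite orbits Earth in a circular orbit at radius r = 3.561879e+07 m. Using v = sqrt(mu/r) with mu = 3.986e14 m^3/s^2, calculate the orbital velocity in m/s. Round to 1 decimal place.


Step 1: mu / r = 3.986e14 / 3.561879e+07 = 11190722.6495
Step 2: v = sqrt(11190722.6495) = 3345.3 m/s

3345.3


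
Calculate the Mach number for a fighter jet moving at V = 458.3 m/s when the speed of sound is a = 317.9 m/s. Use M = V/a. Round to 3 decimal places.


Step 1: M = V / a = 458.3 / 317.9
Step 2: M = 1.442

1.442


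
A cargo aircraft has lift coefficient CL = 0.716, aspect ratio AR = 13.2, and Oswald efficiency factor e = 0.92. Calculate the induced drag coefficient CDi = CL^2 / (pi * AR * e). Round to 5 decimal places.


Step 1: CL^2 = 0.716^2 = 0.512656
Step 2: pi * AR * e = 3.14159 * 13.2 * 0.92 = 38.151501
Step 3: CDi = 0.512656 / 38.151501 = 0.01344

0.01344


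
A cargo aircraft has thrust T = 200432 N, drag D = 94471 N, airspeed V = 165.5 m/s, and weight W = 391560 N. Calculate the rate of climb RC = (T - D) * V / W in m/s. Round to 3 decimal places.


Step 1: Excess thrust = T - D = 200432 - 94471 = 105961 N
Step 2: Excess power = 105961 * 165.5 = 17536545.5 W
Step 3: RC = 17536545.5 / 391560 = 44.786 m/s

44.786


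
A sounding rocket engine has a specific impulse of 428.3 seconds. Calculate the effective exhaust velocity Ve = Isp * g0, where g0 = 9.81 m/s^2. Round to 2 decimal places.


Step 1: Ve = Isp * g0 = 428.3 * 9.81
Step 2: Ve = 4201.62 m/s

4201.62


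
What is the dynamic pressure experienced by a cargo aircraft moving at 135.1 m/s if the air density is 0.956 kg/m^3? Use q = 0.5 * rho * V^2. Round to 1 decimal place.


Step 1: V^2 = 135.1^2 = 18252.01
Step 2: q = 0.5 * 0.956 * 18252.01
Step 3: q = 8724.5 Pa

8724.5


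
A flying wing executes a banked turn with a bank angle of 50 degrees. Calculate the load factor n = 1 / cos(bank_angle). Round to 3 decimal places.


Step 1: Convert 50 degrees to radians = 0.872665
Step 2: cos(50 deg) = 0.642788
Step 3: n = 1 / 0.642788 = 1.556

1.556


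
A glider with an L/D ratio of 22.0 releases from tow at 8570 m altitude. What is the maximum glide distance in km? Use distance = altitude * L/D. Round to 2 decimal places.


Step 1: Glide distance = altitude * L/D = 8570 * 22.0 = 188540.0 m
Step 2: Convert to km: 188540.0 / 1000 = 188.54 km

188.54


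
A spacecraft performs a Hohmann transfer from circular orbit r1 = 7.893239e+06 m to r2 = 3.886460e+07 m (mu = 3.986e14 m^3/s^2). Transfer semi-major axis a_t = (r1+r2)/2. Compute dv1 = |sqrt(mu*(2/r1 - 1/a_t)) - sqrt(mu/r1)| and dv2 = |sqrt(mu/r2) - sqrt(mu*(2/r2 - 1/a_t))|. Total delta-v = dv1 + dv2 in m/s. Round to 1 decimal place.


Step 1: Transfer semi-major axis a_t = (7.893239e+06 + 3.886460e+07) / 2 = 2.337892e+07 m
Step 2: v1 (circular at r1) = sqrt(mu/r1) = 7106.26 m/s
Step 3: v_t1 = sqrt(mu*(2/r1 - 1/a_t)) = 9162.33 m/s
Step 4: dv1 = |9162.33 - 7106.26| = 2056.07 m/s
Step 5: v2 (circular at r2) = 3202.52 m/s, v_t2 = 1860.83 m/s
Step 6: dv2 = |3202.52 - 1860.83| = 1341.69 m/s
Step 7: Total delta-v = 2056.07 + 1341.69 = 3397.8 m/s

3397.8


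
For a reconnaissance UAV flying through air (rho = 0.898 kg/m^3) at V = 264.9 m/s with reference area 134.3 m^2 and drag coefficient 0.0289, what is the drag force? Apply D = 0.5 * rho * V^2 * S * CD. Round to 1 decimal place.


Step 1: Dynamic pressure q = 0.5 * 0.898 * 264.9^2 = 31507.2325 Pa
Step 2: Drag D = q * S * CD = 31507.2325 * 134.3 * 0.0289
Step 3: D = 122288.1 N

122288.1


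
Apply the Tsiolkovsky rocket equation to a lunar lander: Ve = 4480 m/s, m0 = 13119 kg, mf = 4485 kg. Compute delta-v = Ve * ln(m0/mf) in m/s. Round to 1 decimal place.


Step 1: Mass ratio m0/mf = 13119 / 4485 = 2.925084
Step 2: ln(2.925084) = 1.073323
Step 3: delta-v = 4480 * 1.073323 = 4808.5 m/s

4808.5


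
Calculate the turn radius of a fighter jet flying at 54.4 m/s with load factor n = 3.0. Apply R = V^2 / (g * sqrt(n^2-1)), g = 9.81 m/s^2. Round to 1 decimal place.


Step 1: V^2 = 54.4^2 = 2959.36
Step 2: n^2 - 1 = 3.0^2 - 1 = 8.0
Step 3: sqrt(8.0) = 2.828427
Step 4: R = 2959.36 / (9.81 * 2.828427) = 106.7 m

106.7


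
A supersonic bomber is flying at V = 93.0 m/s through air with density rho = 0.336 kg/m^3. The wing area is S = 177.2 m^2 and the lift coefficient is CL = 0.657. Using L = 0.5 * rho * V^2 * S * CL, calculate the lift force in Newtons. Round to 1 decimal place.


Step 1: Calculate dynamic pressure q = 0.5 * 0.336 * 93.0^2 = 0.5 * 0.336 * 8649.0 = 1453.032 Pa
Step 2: Multiply by wing area and lift coefficient: L = 1453.032 * 177.2 * 0.657
Step 3: L = 257477.2704 * 0.657 = 169162.6 N

169162.6


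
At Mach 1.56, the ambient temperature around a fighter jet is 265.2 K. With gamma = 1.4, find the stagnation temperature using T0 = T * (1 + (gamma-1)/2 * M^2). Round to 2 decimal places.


Step 1: (gamma-1)/2 = 0.2
Step 2: M^2 = 2.4336
Step 3: 1 + 0.2 * 2.4336 = 1.48672
Step 4: T0 = 265.2 * 1.48672 = 394.28 K

394.28


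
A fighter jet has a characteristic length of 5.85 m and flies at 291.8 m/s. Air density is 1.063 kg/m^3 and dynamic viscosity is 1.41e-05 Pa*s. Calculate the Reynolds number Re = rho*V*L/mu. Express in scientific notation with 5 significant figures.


Step 1: Numerator = rho * V * L = 1.063 * 291.8 * 5.85 = 1814.57289
Step 2: Re = 1814.57289 / 1.41e-05
Step 3: Re = 1.2869e+08

1.2869e+08


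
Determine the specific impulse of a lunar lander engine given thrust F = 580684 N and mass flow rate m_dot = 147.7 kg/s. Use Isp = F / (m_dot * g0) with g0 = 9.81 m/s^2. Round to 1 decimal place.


Step 1: m_dot * g0 = 147.7 * 9.81 = 1448.94
Step 2: Isp = 580684 / 1448.94 = 400.8 s

400.8


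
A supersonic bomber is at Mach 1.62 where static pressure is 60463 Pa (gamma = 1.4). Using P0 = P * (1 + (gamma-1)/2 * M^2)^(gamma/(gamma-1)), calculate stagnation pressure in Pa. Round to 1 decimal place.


Step 1: (gamma-1)/2 * M^2 = 0.2 * 2.6244 = 0.52488
Step 2: 1 + 0.52488 = 1.52488
Step 3: Exponent gamma/(gamma-1) = 3.5
Step 4: P0 = 60463 * 1.52488^3.5 = 264736.9 Pa

264736.9


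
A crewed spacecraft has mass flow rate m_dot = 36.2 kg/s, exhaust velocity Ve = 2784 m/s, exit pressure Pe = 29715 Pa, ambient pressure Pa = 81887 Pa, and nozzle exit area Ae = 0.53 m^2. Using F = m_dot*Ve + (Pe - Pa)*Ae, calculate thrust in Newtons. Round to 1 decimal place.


Step 1: Momentum thrust = m_dot * Ve = 36.2 * 2784 = 100780.8 N
Step 2: Pressure thrust = (Pe - Pa) * Ae = (29715 - 81887) * 0.53 = -27651.16 N
Step 3: Total thrust F = 100780.8 + -27651.16 = 73129.6 N

73129.6


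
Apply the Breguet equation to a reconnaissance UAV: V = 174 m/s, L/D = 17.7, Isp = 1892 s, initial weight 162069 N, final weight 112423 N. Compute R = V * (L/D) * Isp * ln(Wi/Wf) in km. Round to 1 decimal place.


Step 1: Coefficient = V * (L/D) * Isp = 174 * 17.7 * 1892 = 5826981.6 m
Step 2: Wi/Wf = 162069 / 112423 = 1.4416
Step 3: ln(1.4416) = 0.365754
Step 4: R = 5826981.6 * 0.365754 = 2131239.7 m = 2131.2 km

2131.2


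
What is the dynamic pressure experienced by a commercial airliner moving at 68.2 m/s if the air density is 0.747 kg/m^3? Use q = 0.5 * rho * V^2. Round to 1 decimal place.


Step 1: V^2 = 68.2^2 = 4651.24
Step 2: q = 0.5 * 0.747 * 4651.24
Step 3: q = 1737.2 Pa

1737.2


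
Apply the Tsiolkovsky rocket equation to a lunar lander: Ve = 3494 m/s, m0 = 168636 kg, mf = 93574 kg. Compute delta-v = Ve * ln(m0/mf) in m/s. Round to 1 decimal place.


Step 1: Mass ratio m0/mf = 168636 / 93574 = 1.802167
Step 2: ln(1.802167) = 0.58899
Step 3: delta-v = 3494 * 0.58899 = 2057.9 m/s

2057.9
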